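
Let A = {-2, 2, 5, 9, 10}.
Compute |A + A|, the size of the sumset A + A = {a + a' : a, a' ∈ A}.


A + A = {a + a' : a, a' ∈ A}; |A| = 5.
General bounds: 2|A| - 1 ≤ |A + A| ≤ |A|(|A|+1)/2, i.e. 9 ≤ |A + A| ≤ 15.
Lower bound 2|A|-1 is attained iff A is an arithmetic progression.
Enumerate sums a + a' for a ≤ a' (symmetric, so this suffices):
a = -2: -2+-2=-4, -2+2=0, -2+5=3, -2+9=7, -2+10=8
a = 2: 2+2=4, 2+5=7, 2+9=11, 2+10=12
a = 5: 5+5=10, 5+9=14, 5+10=15
a = 9: 9+9=18, 9+10=19
a = 10: 10+10=20
Distinct sums: {-4, 0, 3, 4, 7, 8, 10, 11, 12, 14, 15, 18, 19, 20}
|A + A| = 14

|A + A| = 14


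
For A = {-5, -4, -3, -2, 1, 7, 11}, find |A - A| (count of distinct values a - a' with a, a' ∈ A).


A - A = {a - a' : a, a' ∈ A}; |A| = 7.
Bounds: 2|A|-1 ≤ |A - A| ≤ |A|² - |A| + 1, i.e. 13 ≤ |A - A| ≤ 43.
Note: 0 ∈ A - A always (from a - a). The set is symmetric: if d ∈ A - A then -d ∈ A - A.
Enumerate nonzero differences d = a - a' with a > a' (then include -d):
Positive differences: {1, 2, 3, 4, 5, 6, 9, 10, 11, 12, 13, 14, 15, 16}
Full difference set: {0} ∪ (positive diffs) ∪ (negative diffs).
|A - A| = 1 + 2·14 = 29 (matches direct enumeration: 29).

|A - A| = 29


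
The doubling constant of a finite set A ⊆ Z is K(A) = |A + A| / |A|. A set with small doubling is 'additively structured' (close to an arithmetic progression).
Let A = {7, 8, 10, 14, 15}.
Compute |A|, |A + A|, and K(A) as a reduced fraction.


|A| = 5.
Compute A + A by enumerating all 25 pairs.
A + A = {14, 15, 16, 17, 18, 20, 21, 22, 23, 24, 25, 28, 29, 30}, so |A + A| = 14.
K = |A + A| / |A| = 14/5 (already in lowest terms) ≈ 2.8000.
Reference: AP of size 5 gives K = 9/5 ≈ 1.8000; a fully generic set of size 5 gives K ≈ 3.0000.

|A| = 5, |A + A| = 14, K = 14/5.


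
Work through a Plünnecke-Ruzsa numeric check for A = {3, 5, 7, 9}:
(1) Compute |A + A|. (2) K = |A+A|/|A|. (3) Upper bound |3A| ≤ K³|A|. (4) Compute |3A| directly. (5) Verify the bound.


|A| = 4.
Step 1: Compute A + A by enumerating all 16 pairs.
A + A = {6, 8, 10, 12, 14, 16, 18}, so |A + A| = 7.
Step 2: Doubling constant K = |A + A|/|A| = 7/4 = 7/4 ≈ 1.7500.
Step 3: Plünnecke-Ruzsa gives |3A| ≤ K³·|A| = (1.7500)³ · 4 ≈ 21.4375.
Step 4: Compute 3A = A + A + A directly by enumerating all triples (a,b,c) ∈ A³; |3A| = 10.
Step 5: Check 10 ≤ 21.4375? Yes ✓.

K = 7/4, Plünnecke-Ruzsa bound K³|A| ≈ 21.4375, |3A| = 10, inequality holds.


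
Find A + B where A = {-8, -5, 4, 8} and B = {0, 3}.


A + B = {a + b : a ∈ A, b ∈ B}.
Enumerate all |A|·|B| = 4·2 = 8 pairs (a, b) and collect distinct sums.
a = -8: -8+0=-8, -8+3=-5
a = -5: -5+0=-5, -5+3=-2
a = 4: 4+0=4, 4+3=7
a = 8: 8+0=8, 8+3=11
Collecting distinct sums: A + B = {-8, -5, -2, 4, 7, 8, 11}
|A + B| = 7

A + B = {-8, -5, -2, 4, 7, 8, 11}


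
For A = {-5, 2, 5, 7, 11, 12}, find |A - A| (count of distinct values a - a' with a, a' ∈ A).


A - A = {a - a' : a, a' ∈ A}; |A| = 6.
Bounds: 2|A|-1 ≤ |A - A| ≤ |A|² - |A| + 1, i.e. 11 ≤ |A - A| ≤ 31.
Note: 0 ∈ A - A always (from a - a). The set is symmetric: if d ∈ A - A then -d ∈ A - A.
Enumerate nonzero differences d = a - a' with a > a' (then include -d):
Positive differences: {1, 2, 3, 4, 5, 6, 7, 9, 10, 12, 16, 17}
Full difference set: {0} ∪ (positive diffs) ∪ (negative diffs).
|A - A| = 1 + 2·12 = 25 (matches direct enumeration: 25).

|A - A| = 25


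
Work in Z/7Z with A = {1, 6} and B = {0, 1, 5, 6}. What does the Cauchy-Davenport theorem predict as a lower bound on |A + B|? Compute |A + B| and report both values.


Cauchy-Davenport: |A + B| ≥ min(p, |A| + |B| - 1) for A, B nonempty in Z/pZ.
|A| = 2, |B| = 4, p = 7.
CD lower bound = min(7, 2 + 4 - 1) = min(7, 5) = 5.
Compute A + B mod 7 directly:
a = 1: 1+0=1, 1+1=2, 1+5=6, 1+6=0
a = 6: 6+0=6, 6+1=0, 6+5=4, 6+6=5
A + B = {0, 1, 2, 4, 5, 6}, so |A + B| = 6.
Verify: 6 ≥ 5? Yes ✓.

CD lower bound = 5, actual |A + B| = 6.


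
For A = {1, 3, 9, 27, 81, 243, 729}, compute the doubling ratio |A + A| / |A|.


|A| = 7.
Compute A + A by enumerating all 49 pairs.
A + A = {2, 4, 6, 10, 12, 18, 28, 30, 36, 54, 82, 84, 90, 108, 162, 244, 246, 252, 270, 324, 486, 730, 732, 738, 756, 810, 972, 1458}, so |A + A| = 28.
K = |A + A| / |A| = 28/7 = 4/1 ≈ 4.0000.
Reference: AP of size 7 gives K = 13/7 ≈ 1.8571; a fully generic set of size 7 gives K ≈ 4.0000.

|A| = 7, |A + A| = 28, K = 28/7 = 4/1.


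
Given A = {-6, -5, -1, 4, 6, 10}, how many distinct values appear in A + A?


A + A = {a + a' : a, a' ∈ A}; |A| = 6.
General bounds: 2|A| - 1 ≤ |A + A| ≤ |A|(|A|+1)/2, i.e. 11 ≤ |A + A| ≤ 21.
Lower bound 2|A|-1 is attained iff A is an arithmetic progression.
Enumerate sums a + a' for a ≤ a' (symmetric, so this suffices):
a = -6: -6+-6=-12, -6+-5=-11, -6+-1=-7, -6+4=-2, -6+6=0, -6+10=4
a = -5: -5+-5=-10, -5+-1=-6, -5+4=-1, -5+6=1, -5+10=5
a = -1: -1+-1=-2, -1+4=3, -1+6=5, -1+10=9
a = 4: 4+4=8, 4+6=10, 4+10=14
a = 6: 6+6=12, 6+10=16
a = 10: 10+10=20
Distinct sums: {-12, -11, -10, -7, -6, -2, -1, 0, 1, 3, 4, 5, 8, 9, 10, 12, 14, 16, 20}
|A + A| = 19

|A + A| = 19


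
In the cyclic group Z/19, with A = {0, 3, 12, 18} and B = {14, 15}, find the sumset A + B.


Work in Z/19Z: reduce every sum a + b modulo 19.
Enumerate all 8 pairs:
a = 0: 0+14=14, 0+15=15
a = 3: 3+14=17, 3+15=18
a = 12: 12+14=7, 12+15=8
a = 18: 18+14=13, 18+15=14
Distinct residues collected: {7, 8, 13, 14, 15, 17, 18}
|A + B| = 7 (out of 19 total residues).

A + B = {7, 8, 13, 14, 15, 17, 18}


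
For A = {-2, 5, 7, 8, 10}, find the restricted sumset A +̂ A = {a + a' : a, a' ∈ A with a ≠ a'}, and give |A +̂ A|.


Restricted sumset: A +̂ A = {a + a' : a ∈ A, a' ∈ A, a ≠ a'}.
Equivalently, take A + A and drop any sum 2a that is achievable ONLY as a + a for a ∈ A (i.e. sums representable only with equal summands).
Enumerate pairs (a, a') with a < a' (symmetric, so each unordered pair gives one sum; this covers all a ≠ a'):
  -2 + 5 = 3
  -2 + 7 = 5
  -2 + 8 = 6
  -2 + 10 = 8
  5 + 7 = 12
  5 + 8 = 13
  5 + 10 = 15
  7 + 8 = 15
  7 + 10 = 17
  8 + 10 = 18
Collected distinct sums: {3, 5, 6, 8, 12, 13, 15, 17, 18}
|A +̂ A| = 9
(Reference bound: |A +̂ A| ≥ 2|A| - 3 for |A| ≥ 2, with |A| = 5 giving ≥ 7.)

|A +̂ A| = 9


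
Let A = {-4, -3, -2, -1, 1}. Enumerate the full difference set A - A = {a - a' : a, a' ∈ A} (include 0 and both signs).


A - A = {a - a' : a, a' ∈ A}.
Compute a - a' for each ordered pair (a, a'):
a = -4: -4--4=0, -4--3=-1, -4--2=-2, -4--1=-3, -4-1=-5
a = -3: -3--4=1, -3--3=0, -3--2=-1, -3--1=-2, -3-1=-4
a = -2: -2--4=2, -2--3=1, -2--2=0, -2--1=-1, -2-1=-3
a = -1: -1--4=3, -1--3=2, -1--2=1, -1--1=0, -1-1=-2
a = 1: 1--4=5, 1--3=4, 1--2=3, 1--1=2, 1-1=0
Collecting distinct values (and noting 0 appears from a-a):
A - A = {-5, -4, -3, -2, -1, 0, 1, 2, 3, 4, 5}
|A - A| = 11

A - A = {-5, -4, -3, -2, -1, 0, 1, 2, 3, 4, 5}


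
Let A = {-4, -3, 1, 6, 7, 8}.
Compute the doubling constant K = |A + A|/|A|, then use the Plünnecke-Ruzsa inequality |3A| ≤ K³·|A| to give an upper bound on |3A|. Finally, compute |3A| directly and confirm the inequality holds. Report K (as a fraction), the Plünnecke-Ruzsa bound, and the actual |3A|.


|A| = 6.
Step 1: Compute A + A by enumerating all 36 pairs.
A + A = {-8, -7, -6, -3, -2, 2, 3, 4, 5, 7, 8, 9, 12, 13, 14, 15, 16}, so |A + A| = 17.
Step 2: Doubling constant K = |A + A|/|A| = 17/6 = 17/6 ≈ 2.8333.
Step 3: Plünnecke-Ruzsa gives |3A| ≤ K³·|A| = (2.8333)³ · 6 ≈ 136.4722.
Step 4: Compute 3A = A + A + A directly by enumerating all triples (a,b,c) ∈ A³; |3A| = 33.
Step 5: Check 33 ≤ 136.4722? Yes ✓.

K = 17/6, Plünnecke-Ruzsa bound K³|A| ≈ 136.4722, |3A| = 33, inequality holds.


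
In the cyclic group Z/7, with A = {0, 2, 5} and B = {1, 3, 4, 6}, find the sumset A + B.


Work in Z/7Z: reduce every sum a + b modulo 7.
Enumerate all 12 pairs:
a = 0: 0+1=1, 0+3=3, 0+4=4, 0+6=6
a = 2: 2+1=3, 2+3=5, 2+4=6, 2+6=1
a = 5: 5+1=6, 5+3=1, 5+4=2, 5+6=4
Distinct residues collected: {1, 2, 3, 4, 5, 6}
|A + B| = 6 (out of 7 total residues).

A + B = {1, 2, 3, 4, 5, 6}


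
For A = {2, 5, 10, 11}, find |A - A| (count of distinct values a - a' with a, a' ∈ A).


A - A = {a - a' : a, a' ∈ A}; |A| = 4.
Bounds: 2|A|-1 ≤ |A - A| ≤ |A|² - |A| + 1, i.e. 7 ≤ |A - A| ≤ 13.
Note: 0 ∈ A - A always (from a - a). The set is symmetric: if d ∈ A - A then -d ∈ A - A.
Enumerate nonzero differences d = a - a' with a > a' (then include -d):
Positive differences: {1, 3, 5, 6, 8, 9}
Full difference set: {0} ∪ (positive diffs) ∪ (negative diffs).
|A - A| = 1 + 2·6 = 13 (matches direct enumeration: 13).

|A - A| = 13


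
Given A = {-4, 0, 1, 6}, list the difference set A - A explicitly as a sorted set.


A - A = {a - a' : a, a' ∈ A}.
Compute a - a' for each ordered pair (a, a'):
a = -4: -4--4=0, -4-0=-4, -4-1=-5, -4-6=-10
a = 0: 0--4=4, 0-0=0, 0-1=-1, 0-6=-6
a = 1: 1--4=5, 1-0=1, 1-1=0, 1-6=-5
a = 6: 6--4=10, 6-0=6, 6-1=5, 6-6=0
Collecting distinct values (and noting 0 appears from a-a):
A - A = {-10, -6, -5, -4, -1, 0, 1, 4, 5, 6, 10}
|A - A| = 11

A - A = {-10, -6, -5, -4, -1, 0, 1, 4, 5, 6, 10}


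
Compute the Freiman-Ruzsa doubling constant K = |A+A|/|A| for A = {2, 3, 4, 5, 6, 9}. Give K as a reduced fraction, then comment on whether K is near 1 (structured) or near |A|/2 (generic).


|A| = 6.
Compute A + A by enumerating all 36 pairs.
A + A = {4, 5, 6, 7, 8, 9, 10, 11, 12, 13, 14, 15, 18}, so |A + A| = 13.
K = |A + A| / |A| = 13/6 (already in lowest terms) ≈ 2.1667.
Reference: AP of size 6 gives K = 11/6 ≈ 1.8333; a fully generic set of size 6 gives K ≈ 3.5000.

|A| = 6, |A + A| = 13, K = 13/6.


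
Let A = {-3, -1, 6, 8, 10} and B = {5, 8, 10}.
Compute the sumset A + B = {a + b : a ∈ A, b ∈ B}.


A + B = {a + b : a ∈ A, b ∈ B}.
Enumerate all |A|·|B| = 5·3 = 15 pairs (a, b) and collect distinct sums.
a = -3: -3+5=2, -3+8=5, -3+10=7
a = -1: -1+5=4, -1+8=7, -1+10=9
a = 6: 6+5=11, 6+8=14, 6+10=16
a = 8: 8+5=13, 8+8=16, 8+10=18
a = 10: 10+5=15, 10+8=18, 10+10=20
Collecting distinct sums: A + B = {2, 4, 5, 7, 9, 11, 13, 14, 15, 16, 18, 20}
|A + B| = 12

A + B = {2, 4, 5, 7, 9, 11, 13, 14, 15, 16, 18, 20}


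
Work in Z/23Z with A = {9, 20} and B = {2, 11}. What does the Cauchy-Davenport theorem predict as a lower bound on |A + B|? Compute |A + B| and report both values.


Cauchy-Davenport: |A + B| ≥ min(p, |A| + |B| - 1) for A, B nonempty in Z/pZ.
|A| = 2, |B| = 2, p = 23.
CD lower bound = min(23, 2 + 2 - 1) = min(23, 3) = 3.
Compute A + B mod 23 directly:
a = 9: 9+2=11, 9+11=20
a = 20: 20+2=22, 20+11=8
A + B = {8, 11, 20, 22}, so |A + B| = 4.
Verify: 4 ≥ 3? Yes ✓.

CD lower bound = 3, actual |A + B| = 4.


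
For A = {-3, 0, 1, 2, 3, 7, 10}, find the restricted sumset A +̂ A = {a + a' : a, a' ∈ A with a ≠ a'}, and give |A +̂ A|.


Restricted sumset: A +̂ A = {a + a' : a ∈ A, a' ∈ A, a ≠ a'}.
Equivalently, take A + A and drop any sum 2a that is achievable ONLY as a + a for a ∈ A (i.e. sums representable only with equal summands).
Enumerate pairs (a, a') with a < a' (symmetric, so each unordered pair gives one sum; this covers all a ≠ a'):
  -3 + 0 = -3
  -3 + 1 = -2
  -3 + 2 = -1
  -3 + 3 = 0
  -3 + 7 = 4
  -3 + 10 = 7
  0 + 1 = 1
  0 + 2 = 2
  0 + 3 = 3
  0 + 7 = 7
  0 + 10 = 10
  1 + 2 = 3
  1 + 3 = 4
  1 + 7 = 8
  1 + 10 = 11
  2 + 3 = 5
  2 + 7 = 9
  2 + 10 = 12
  3 + 7 = 10
  3 + 10 = 13
  7 + 10 = 17
Collected distinct sums: {-3, -2, -1, 0, 1, 2, 3, 4, 5, 7, 8, 9, 10, 11, 12, 13, 17}
|A +̂ A| = 17
(Reference bound: |A +̂ A| ≥ 2|A| - 3 for |A| ≥ 2, with |A| = 7 giving ≥ 11.)

|A +̂ A| = 17


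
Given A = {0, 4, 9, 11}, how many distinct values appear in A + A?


A + A = {a + a' : a, a' ∈ A}; |A| = 4.
General bounds: 2|A| - 1 ≤ |A + A| ≤ |A|(|A|+1)/2, i.e. 7 ≤ |A + A| ≤ 10.
Lower bound 2|A|-1 is attained iff A is an arithmetic progression.
Enumerate sums a + a' for a ≤ a' (symmetric, so this suffices):
a = 0: 0+0=0, 0+4=4, 0+9=9, 0+11=11
a = 4: 4+4=8, 4+9=13, 4+11=15
a = 9: 9+9=18, 9+11=20
a = 11: 11+11=22
Distinct sums: {0, 4, 8, 9, 11, 13, 15, 18, 20, 22}
|A + A| = 10

|A + A| = 10


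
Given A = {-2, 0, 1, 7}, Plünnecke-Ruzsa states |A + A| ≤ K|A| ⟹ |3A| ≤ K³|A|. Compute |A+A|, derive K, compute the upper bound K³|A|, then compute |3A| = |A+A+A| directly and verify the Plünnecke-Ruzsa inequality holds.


|A| = 4.
Step 1: Compute A + A by enumerating all 16 pairs.
A + A = {-4, -2, -1, 0, 1, 2, 5, 7, 8, 14}, so |A + A| = 10.
Step 2: Doubling constant K = |A + A|/|A| = 10/4 = 10/4 ≈ 2.5000.
Step 3: Plünnecke-Ruzsa gives |3A| ≤ K³·|A| = (2.5000)³ · 4 ≈ 62.5000.
Step 4: Compute 3A = A + A + A directly by enumerating all triples (a,b,c) ∈ A³; |3A| = 18.
Step 5: Check 18 ≤ 62.5000? Yes ✓.

K = 10/4, Plünnecke-Ruzsa bound K³|A| ≈ 62.5000, |3A| = 18, inequality holds.


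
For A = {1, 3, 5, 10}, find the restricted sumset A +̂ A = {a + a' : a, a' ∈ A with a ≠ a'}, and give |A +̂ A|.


Restricted sumset: A +̂ A = {a + a' : a ∈ A, a' ∈ A, a ≠ a'}.
Equivalently, take A + A and drop any sum 2a that is achievable ONLY as a + a for a ∈ A (i.e. sums representable only with equal summands).
Enumerate pairs (a, a') with a < a' (symmetric, so each unordered pair gives one sum; this covers all a ≠ a'):
  1 + 3 = 4
  1 + 5 = 6
  1 + 10 = 11
  3 + 5 = 8
  3 + 10 = 13
  5 + 10 = 15
Collected distinct sums: {4, 6, 8, 11, 13, 15}
|A +̂ A| = 6
(Reference bound: |A +̂ A| ≥ 2|A| - 3 for |A| ≥ 2, with |A| = 4 giving ≥ 5.)

|A +̂ A| = 6


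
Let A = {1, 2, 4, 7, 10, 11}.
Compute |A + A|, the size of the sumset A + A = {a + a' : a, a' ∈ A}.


A + A = {a + a' : a, a' ∈ A}; |A| = 6.
General bounds: 2|A| - 1 ≤ |A + A| ≤ |A|(|A|+1)/2, i.e. 11 ≤ |A + A| ≤ 21.
Lower bound 2|A|-1 is attained iff A is an arithmetic progression.
Enumerate sums a + a' for a ≤ a' (symmetric, so this suffices):
a = 1: 1+1=2, 1+2=3, 1+4=5, 1+7=8, 1+10=11, 1+11=12
a = 2: 2+2=4, 2+4=6, 2+7=9, 2+10=12, 2+11=13
a = 4: 4+4=8, 4+7=11, 4+10=14, 4+11=15
a = 7: 7+7=14, 7+10=17, 7+11=18
a = 10: 10+10=20, 10+11=21
a = 11: 11+11=22
Distinct sums: {2, 3, 4, 5, 6, 8, 9, 11, 12, 13, 14, 15, 17, 18, 20, 21, 22}
|A + A| = 17

|A + A| = 17


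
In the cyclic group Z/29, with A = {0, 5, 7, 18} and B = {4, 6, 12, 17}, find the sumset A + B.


Work in Z/29Z: reduce every sum a + b modulo 29.
Enumerate all 16 pairs:
a = 0: 0+4=4, 0+6=6, 0+12=12, 0+17=17
a = 5: 5+4=9, 5+6=11, 5+12=17, 5+17=22
a = 7: 7+4=11, 7+6=13, 7+12=19, 7+17=24
a = 18: 18+4=22, 18+6=24, 18+12=1, 18+17=6
Distinct residues collected: {1, 4, 6, 9, 11, 12, 13, 17, 19, 22, 24}
|A + B| = 11 (out of 29 total residues).

A + B = {1, 4, 6, 9, 11, 12, 13, 17, 19, 22, 24}


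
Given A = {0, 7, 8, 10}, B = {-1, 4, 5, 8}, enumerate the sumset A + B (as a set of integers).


A + B = {a + b : a ∈ A, b ∈ B}.
Enumerate all |A|·|B| = 4·4 = 16 pairs (a, b) and collect distinct sums.
a = 0: 0+-1=-1, 0+4=4, 0+5=5, 0+8=8
a = 7: 7+-1=6, 7+4=11, 7+5=12, 7+8=15
a = 8: 8+-1=7, 8+4=12, 8+5=13, 8+8=16
a = 10: 10+-1=9, 10+4=14, 10+5=15, 10+8=18
Collecting distinct sums: A + B = {-1, 4, 5, 6, 7, 8, 9, 11, 12, 13, 14, 15, 16, 18}
|A + B| = 14

A + B = {-1, 4, 5, 6, 7, 8, 9, 11, 12, 13, 14, 15, 16, 18}


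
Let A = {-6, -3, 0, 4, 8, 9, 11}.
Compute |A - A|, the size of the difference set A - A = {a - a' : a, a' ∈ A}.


A - A = {a - a' : a, a' ∈ A}; |A| = 7.
Bounds: 2|A|-1 ≤ |A - A| ≤ |A|² - |A| + 1, i.e. 13 ≤ |A - A| ≤ 43.
Note: 0 ∈ A - A always (from a - a). The set is symmetric: if d ∈ A - A then -d ∈ A - A.
Enumerate nonzero differences d = a - a' with a > a' (then include -d):
Positive differences: {1, 2, 3, 4, 5, 6, 7, 8, 9, 10, 11, 12, 14, 15, 17}
Full difference set: {0} ∪ (positive diffs) ∪ (negative diffs).
|A - A| = 1 + 2·15 = 31 (matches direct enumeration: 31).

|A - A| = 31


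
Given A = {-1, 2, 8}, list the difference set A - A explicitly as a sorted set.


A - A = {a - a' : a, a' ∈ A}.
Compute a - a' for each ordered pair (a, a'):
a = -1: -1--1=0, -1-2=-3, -1-8=-9
a = 2: 2--1=3, 2-2=0, 2-8=-6
a = 8: 8--1=9, 8-2=6, 8-8=0
Collecting distinct values (and noting 0 appears from a-a):
A - A = {-9, -6, -3, 0, 3, 6, 9}
|A - A| = 7

A - A = {-9, -6, -3, 0, 3, 6, 9}


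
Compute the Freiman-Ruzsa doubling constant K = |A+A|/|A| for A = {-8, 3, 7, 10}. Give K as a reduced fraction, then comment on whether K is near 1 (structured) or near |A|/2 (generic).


|A| = 4.
Compute A + A by enumerating all 16 pairs.
A + A = {-16, -5, -1, 2, 6, 10, 13, 14, 17, 20}, so |A + A| = 10.
K = |A + A| / |A| = 10/4 = 5/2 ≈ 2.5000.
Reference: AP of size 4 gives K = 7/4 ≈ 1.7500; a fully generic set of size 4 gives K ≈ 2.5000.

|A| = 4, |A + A| = 10, K = 10/4 = 5/2.


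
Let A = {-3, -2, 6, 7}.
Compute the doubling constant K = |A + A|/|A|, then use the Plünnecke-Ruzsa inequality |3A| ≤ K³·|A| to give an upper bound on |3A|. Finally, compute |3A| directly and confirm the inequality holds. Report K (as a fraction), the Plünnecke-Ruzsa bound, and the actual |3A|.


|A| = 4.
Step 1: Compute A + A by enumerating all 16 pairs.
A + A = {-6, -5, -4, 3, 4, 5, 12, 13, 14}, so |A + A| = 9.
Step 2: Doubling constant K = |A + A|/|A| = 9/4 = 9/4 ≈ 2.2500.
Step 3: Plünnecke-Ruzsa gives |3A| ≤ K³·|A| = (2.2500)³ · 4 ≈ 45.5625.
Step 4: Compute 3A = A + A + A directly by enumerating all triples (a,b,c) ∈ A³; |3A| = 16.
Step 5: Check 16 ≤ 45.5625? Yes ✓.

K = 9/4, Plünnecke-Ruzsa bound K³|A| ≈ 45.5625, |3A| = 16, inequality holds.


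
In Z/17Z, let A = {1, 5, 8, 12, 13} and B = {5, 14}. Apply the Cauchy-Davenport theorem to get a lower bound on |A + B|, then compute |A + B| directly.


Cauchy-Davenport: |A + B| ≥ min(p, |A| + |B| - 1) for A, B nonempty in Z/pZ.
|A| = 5, |B| = 2, p = 17.
CD lower bound = min(17, 5 + 2 - 1) = min(17, 6) = 6.
Compute A + B mod 17 directly:
a = 1: 1+5=6, 1+14=15
a = 5: 5+5=10, 5+14=2
a = 8: 8+5=13, 8+14=5
a = 12: 12+5=0, 12+14=9
a = 13: 13+5=1, 13+14=10
A + B = {0, 1, 2, 5, 6, 9, 10, 13, 15}, so |A + B| = 9.
Verify: 9 ≥ 6? Yes ✓.

CD lower bound = 6, actual |A + B| = 9.


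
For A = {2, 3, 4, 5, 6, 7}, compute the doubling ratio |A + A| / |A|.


|A| = 6.
Compute A + A by enumerating all 36 pairs.
A + A = {4, 5, 6, 7, 8, 9, 10, 11, 12, 13, 14}, so |A + A| = 11.
K = |A + A| / |A| = 11/6 (already in lowest terms) ≈ 1.8333.
Reference: AP of size 6 gives K = 11/6 ≈ 1.8333; a fully generic set of size 6 gives K ≈ 3.5000.

|A| = 6, |A + A| = 11, K = 11/6.


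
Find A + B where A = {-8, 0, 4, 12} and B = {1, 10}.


A + B = {a + b : a ∈ A, b ∈ B}.
Enumerate all |A|·|B| = 4·2 = 8 pairs (a, b) and collect distinct sums.
a = -8: -8+1=-7, -8+10=2
a = 0: 0+1=1, 0+10=10
a = 4: 4+1=5, 4+10=14
a = 12: 12+1=13, 12+10=22
Collecting distinct sums: A + B = {-7, 1, 2, 5, 10, 13, 14, 22}
|A + B| = 8

A + B = {-7, 1, 2, 5, 10, 13, 14, 22}


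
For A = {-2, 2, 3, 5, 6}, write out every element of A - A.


A - A = {a - a' : a, a' ∈ A}.
Compute a - a' for each ordered pair (a, a'):
a = -2: -2--2=0, -2-2=-4, -2-3=-5, -2-5=-7, -2-6=-8
a = 2: 2--2=4, 2-2=0, 2-3=-1, 2-5=-3, 2-6=-4
a = 3: 3--2=5, 3-2=1, 3-3=0, 3-5=-2, 3-6=-3
a = 5: 5--2=7, 5-2=3, 5-3=2, 5-5=0, 5-6=-1
a = 6: 6--2=8, 6-2=4, 6-3=3, 6-5=1, 6-6=0
Collecting distinct values (and noting 0 appears from a-a):
A - A = {-8, -7, -5, -4, -3, -2, -1, 0, 1, 2, 3, 4, 5, 7, 8}
|A - A| = 15

A - A = {-8, -7, -5, -4, -3, -2, -1, 0, 1, 2, 3, 4, 5, 7, 8}


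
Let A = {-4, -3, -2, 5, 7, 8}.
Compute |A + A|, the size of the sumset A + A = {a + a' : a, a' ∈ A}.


A + A = {a + a' : a, a' ∈ A}; |A| = 6.
General bounds: 2|A| - 1 ≤ |A + A| ≤ |A|(|A|+1)/2, i.e. 11 ≤ |A + A| ≤ 21.
Lower bound 2|A|-1 is attained iff A is an arithmetic progression.
Enumerate sums a + a' for a ≤ a' (symmetric, so this suffices):
a = -4: -4+-4=-8, -4+-3=-7, -4+-2=-6, -4+5=1, -4+7=3, -4+8=4
a = -3: -3+-3=-6, -3+-2=-5, -3+5=2, -3+7=4, -3+8=5
a = -2: -2+-2=-4, -2+5=3, -2+7=5, -2+8=6
a = 5: 5+5=10, 5+7=12, 5+8=13
a = 7: 7+7=14, 7+8=15
a = 8: 8+8=16
Distinct sums: {-8, -7, -6, -5, -4, 1, 2, 3, 4, 5, 6, 10, 12, 13, 14, 15, 16}
|A + A| = 17

|A + A| = 17


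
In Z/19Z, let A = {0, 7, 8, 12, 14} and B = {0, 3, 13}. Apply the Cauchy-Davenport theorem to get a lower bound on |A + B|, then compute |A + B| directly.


Cauchy-Davenport: |A + B| ≥ min(p, |A| + |B| - 1) for A, B nonempty in Z/pZ.
|A| = 5, |B| = 3, p = 19.
CD lower bound = min(19, 5 + 3 - 1) = min(19, 7) = 7.
Compute A + B mod 19 directly:
a = 0: 0+0=0, 0+3=3, 0+13=13
a = 7: 7+0=7, 7+3=10, 7+13=1
a = 8: 8+0=8, 8+3=11, 8+13=2
a = 12: 12+0=12, 12+3=15, 12+13=6
a = 14: 14+0=14, 14+3=17, 14+13=8
A + B = {0, 1, 2, 3, 6, 7, 8, 10, 11, 12, 13, 14, 15, 17}, so |A + B| = 14.
Verify: 14 ≥ 7? Yes ✓.

CD lower bound = 7, actual |A + B| = 14.


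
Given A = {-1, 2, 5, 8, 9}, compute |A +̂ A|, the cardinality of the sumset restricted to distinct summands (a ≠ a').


Restricted sumset: A +̂ A = {a + a' : a ∈ A, a' ∈ A, a ≠ a'}.
Equivalently, take A + A and drop any sum 2a that is achievable ONLY as a + a for a ∈ A (i.e. sums representable only with equal summands).
Enumerate pairs (a, a') with a < a' (symmetric, so each unordered pair gives one sum; this covers all a ≠ a'):
  -1 + 2 = 1
  -1 + 5 = 4
  -1 + 8 = 7
  -1 + 9 = 8
  2 + 5 = 7
  2 + 8 = 10
  2 + 9 = 11
  5 + 8 = 13
  5 + 9 = 14
  8 + 9 = 17
Collected distinct sums: {1, 4, 7, 8, 10, 11, 13, 14, 17}
|A +̂ A| = 9
(Reference bound: |A +̂ A| ≥ 2|A| - 3 for |A| ≥ 2, with |A| = 5 giving ≥ 7.)

|A +̂ A| = 9


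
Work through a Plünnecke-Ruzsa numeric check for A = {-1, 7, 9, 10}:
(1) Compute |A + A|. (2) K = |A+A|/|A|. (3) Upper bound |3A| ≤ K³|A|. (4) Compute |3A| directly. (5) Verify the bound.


|A| = 4.
Step 1: Compute A + A by enumerating all 16 pairs.
A + A = {-2, 6, 8, 9, 14, 16, 17, 18, 19, 20}, so |A + A| = 10.
Step 2: Doubling constant K = |A + A|/|A| = 10/4 = 10/4 ≈ 2.5000.
Step 3: Plünnecke-Ruzsa gives |3A| ≤ K³·|A| = (2.5000)³ · 4 ≈ 62.5000.
Step 4: Compute 3A = A + A + A directly by enumerating all triples (a,b,c) ∈ A³; |3A| = 19.
Step 5: Check 19 ≤ 62.5000? Yes ✓.

K = 10/4, Plünnecke-Ruzsa bound K³|A| ≈ 62.5000, |3A| = 19, inequality holds.


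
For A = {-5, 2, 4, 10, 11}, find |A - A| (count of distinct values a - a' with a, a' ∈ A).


A - A = {a - a' : a, a' ∈ A}; |A| = 5.
Bounds: 2|A|-1 ≤ |A - A| ≤ |A|² - |A| + 1, i.e. 9 ≤ |A - A| ≤ 21.
Note: 0 ∈ A - A always (from a - a). The set is symmetric: if d ∈ A - A then -d ∈ A - A.
Enumerate nonzero differences d = a - a' with a > a' (then include -d):
Positive differences: {1, 2, 6, 7, 8, 9, 15, 16}
Full difference set: {0} ∪ (positive diffs) ∪ (negative diffs).
|A - A| = 1 + 2·8 = 17 (matches direct enumeration: 17).

|A - A| = 17


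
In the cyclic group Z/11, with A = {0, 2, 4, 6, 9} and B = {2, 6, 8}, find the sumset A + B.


Work in Z/11Z: reduce every sum a + b modulo 11.
Enumerate all 15 pairs:
a = 0: 0+2=2, 0+6=6, 0+8=8
a = 2: 2+2=4, 2+6=8, 2+8=10
a = 4: 4+2=6, 4+6=10, 4+8=1
a = 6: 6+2=8, 6+6=1, 6+8=3
a = 9: 9+2=0, 9+6=4, 9+8=6
Distinct residues collected: {0, 1, 2, 3, 4, 6, 8, 10}
|A + B| = 8 (out of 11 total residues).

A + B = {0, 1, 2, 3, 4, 6, 8, 10}


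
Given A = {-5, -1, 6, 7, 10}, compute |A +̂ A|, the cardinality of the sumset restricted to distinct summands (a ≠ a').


Restricted sumset: A +̂ A = {a + a' : a ∈ A, a' ∈ A, a ≠ a'}.
Equivalently, take A + A and drop any sum 2a that is achievable ONLY as a + a for a ∈ A (i.e. sums representable only with equal summands).
Enumerate pairs (a, a') with a < a' (symmetric, so each unordered pair gives one sum; this covers all a ≠ a'):
  -5 + -1 = -6
  -5 + 6 = 1
  -5 + 7 = 2
  -5 + 10 = 5
  -1 + 6 = 5
  -1 + 7 = 6
  -1 + 10 = 9
  6 + 7 = 13
  6 + 10 = 16
  7 + 10 = 17
Collected distinct sums: {-6, 1, 2, 5, 6, 9, 13, 16, 17}
|A +̂ A| = 9
(Reference bound: |A +̂ A| ≥ 2|A| - 3 for |A| ≥ 2, with |A| = 5 giving ≥ 7.)

|A +̂ A| = 9


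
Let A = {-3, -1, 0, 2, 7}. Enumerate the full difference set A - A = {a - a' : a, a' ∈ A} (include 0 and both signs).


A - A = {a - a' : a, a' ∈ A}.
Compute a - a' for each ordered pair (a, a'):
a = -3: -3--3=0, -3--1=-2, -3-0=-3, -3-2=-5, -3-7=-10
a = -1: -1--3=2, -1--1=0, -1-0=-1, -1-2=-3, -1-7=-8
a = 0: 0--3=3, 0--1=1, 0-0=0, 0-2=-2, 0-7=-7
a = 2: 2--3=5, 2--1=3, 2-0=2, 2-2=0, 2-7=-5
a = 7: 7--3=10, 7--1=8, 7-0=7, 7-2=5, 7-7=0
Collecting distinct values (and noting 0 appears from a-a):
A - A = {-10, -8, -7, -5, -3, -2, -1, 0, 1, 2, 3, 5, 7, 8, 10}
|A - A| = 15

A - A = {-10, -8, -7, -5, -3, -2, -1, 0, 1, 2, 3, 5, 7, 8, 10}


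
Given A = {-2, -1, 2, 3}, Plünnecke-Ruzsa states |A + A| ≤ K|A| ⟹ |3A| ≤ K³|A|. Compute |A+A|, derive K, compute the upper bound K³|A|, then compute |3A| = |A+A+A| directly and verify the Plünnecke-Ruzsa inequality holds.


|A| = 4.
Step 1: Compute A + A by enumerating all 16 pairs.
A + A = {-4, -3, -2, 0, 1, 2, 4, 5, 6}, so |A + A| = 9.
Step 2: Doubling constant K = |A + A|/|A| = 9/4 = 9/4 ≈ 2.2500.
Step 3: Plünnecke-Ruzsa gives |3A| ≤ K³·|A| = (2.2500)³ · 4 ≈ 45.5625.
Step 4: Compute 3A = A + A + A directly by enumerating all triples (a,b,c) ∈ A³; |3A| = 16.
Step 5: Check 16 ≤ 45.5625? Yes ✓.

K = 9/4, Plünnecke-Ruzsa bound K³|A| ≈ 45.5625, |3A| = 16, inequality holds.


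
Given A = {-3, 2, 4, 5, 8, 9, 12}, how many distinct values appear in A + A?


A + A = {a + a' : a, a' ∈ A}; |A| = 7.
General bounds: 2|A| - 1 ≤ |A + A| ≤ |A|(|A|+1)/2, i.e. 13 ≤ |A + A| ≤ 28.
Lower bound 2|A|-1 is attained iff A is an arithmetic progression.
Enumerate sums a + a' for a ≤ a' (symmetric, so this suffices):
a = -3: -3+-3=-6, -3+2=-1, -3+4=1, -3+5=2, -3+8=5, -3+9=6, -3+12=9
a = 2: 2+2=4, 2+4=6, 2+5=7, 2+8=10, 2+9=11, 2+12=14
a = 4: 4+4=8, 4+5=9, 4+8=12, 4+9=13, 4+12=16
a = 5: 5+5=10, 5+8=13, 5+9=14, 5+12=17
a = 8: 8+8=16, 8+9=17, 8+12=20
a = 9: 9+9=18, 9+12=21
a = 12: 12+12=24
Distinct sums: {-6, -1, 1, 2, 4, 5, 6, 7, 8, 9, 10, 11, 12, 13, 14, 16, 17, 18, 20, 21, 24}
|A + A| = 21

|A + A| = 21


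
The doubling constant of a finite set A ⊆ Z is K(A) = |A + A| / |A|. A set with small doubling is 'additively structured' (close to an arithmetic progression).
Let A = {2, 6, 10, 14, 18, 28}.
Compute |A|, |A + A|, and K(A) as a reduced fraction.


|A| = 6.
Compute A + A by enumerating all 36 pairs.
A + A = {4, 8, 12, 16, 20, 24, 28, 30, 32, 34, 36, 38, 42, 46, 56}, so |A + A| = 15.
K = |A + A| / |A| = 15/6 = 5/2 ≈ 2.5000.
Reference: AP of size 6 gives K = 11/6 ≈ 1.8333; a fully generic set of size 6 gives K ≈ 3.5000.

|A| = 6, |A + A| = 15, K = 15/6 = 5/2.


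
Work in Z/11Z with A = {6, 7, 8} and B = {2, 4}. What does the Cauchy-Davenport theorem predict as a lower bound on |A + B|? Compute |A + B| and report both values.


Cauchy-Davenport: |A + B| ≥ min(p, |A| + |B| - 1) for A, B nonempty in Z/pZ.
|A| = 3, |B| = 2, p = 11.
CD lower bound = min(11, 3 + 2 - 1) = min(11, 4) = 4.
Compute A + B mod 11 directly:
a = 6: 6+2=8, 6+4=10
a = 7: 7+2=9, 7+4=0
a = 8: 8+2=10, 8+4=1
A + B = {0, 1, 8, 9, 10}, so |A + B| = 5.
Verify: 5 ≥ 4? Yes ✓.

CD lower bound = 4, actual |A + B| = 5.


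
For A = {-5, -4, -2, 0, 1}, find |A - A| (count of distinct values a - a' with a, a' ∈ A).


A - A = {a - a' : a, a' ∈ A}; |A| = 5.
Bounds: 2|A|-1 ≤ |A - A| ≤ |A|² - |A| + 1, i.e. 9 ≤ |A - A| ≤ 21.
Note: 0 ∈ A - A always (from a - a). The set is symmetric: if d ∈ A - A then -d ∈ A - A.
Enumerate nonzero differences d = a - a' with a > a' (then include -d):
Positive differences: {1, 2, 3, 4, 5, 6}
Full difference set: {0} ∪ (positive diffs) ∪ (negative diffs).
|A - A| = 1 + 2·6 = 13 (matches direct enumeration: 13).

|A - A| = 13


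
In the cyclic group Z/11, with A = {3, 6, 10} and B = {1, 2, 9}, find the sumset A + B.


Work in Z/11Z: reduce every sum a + b modulo 11.
Enumerate all 9 pairs:
a = 3: 3+1=4, 3+2=5, 3+9=1
a = 6: 6+1=7, 6+2=8, 6+9=4
a = 10: 10+1=0, 10+2=1, 10+9=8
Distinct residues collected: {0, 1, 4, 5, 7, 8}
|A + B| = 6 (out of 11 total residues).

A + B = {0, 1, 4, 5, 7, 8}


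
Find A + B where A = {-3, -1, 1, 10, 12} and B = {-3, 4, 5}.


A + B = {a + b : a ∈ A, b ∈ B}.
Enumerate all |A|·|B| = 5·3 = 15 pairs (a, b) and collect distinct sums.
a = -3: -3+-3=-6, -3+4=1, -3+5=2
a = -1: -1+-3=-4, -1+4=3, -1+5=4
a = 1: 1+-3=-2, 1+4=5, 1+5=6
a = 10: 10+-3=7, 10+4=14, 10+5=15
a = 12: 12+-3=9, 12+4=16, 12+5=17
Collecting distinct sums: A + B = {-6, -4, -2, 1, 2, 3, 4, 5, 6, 7, 9, 14, 15, 16, 17}
|A + B| = 15

A + B = {-6, -4, -2, 1, 2, 3, 4, 5, 6, 7, 9, 14, 15, 16, 17}


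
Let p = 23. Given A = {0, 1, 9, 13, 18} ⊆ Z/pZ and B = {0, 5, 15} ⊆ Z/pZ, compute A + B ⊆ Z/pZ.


Work in Z/23Z: reduce every sum a + b modulo 23.
Enumerate all 15 pairs:
a = 0: 0+0=0, 0+5=5, 0+15=15
a = 1: 1+0=1, 1+5=6, 1+15=16
a = 9: 9+0=9, 9+5=14, 9+15=1
a = 13: 13+0=13, 13+5=18, 13+15=5
a = 18: 18+0=18, 18+5=0, 18+15=10
Distinct residues collected: {0, 1, 5, 6, 9, 10, 13, 14, 15, 16, 18}
|A + B| = 11 (out of 23 total residues).

A + B = {0, 1, 5, 6, 9, 10, 13, 14, 15, 16, 18}


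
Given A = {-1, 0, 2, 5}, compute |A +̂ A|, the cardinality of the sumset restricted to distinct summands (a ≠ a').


Restricted sumset: A +̂ A = {a + a' : a ∈ A, a' ∈ A, a ≠ a'}.
Equivalently, take A + A and drop any sum 2a that is achievable ONLY as a + a for a ∈ A (i.e. sums representable only with equal summands).
Enumerate pairs (a, a') with a < a' (symmetric, so each unordered pair gives one sum; this covers all a ≠ a'):
  -1 + 0 = -1
  -1 + 2 = 1
  -1 + 5 = 4
  0 + 2 = 2
  0 + 5 = 5
  2 + 5 = 7
Collected distinct sums: {-1, 1, 2, 4, 5, 7}
|A +̂ A| = 6
(Reference bound: |A +̂ A| ≥ 2|A| - 3 for |A| ≥ 2, with |A| = 4 giving ≥ 5.)

|A +̂ A| = 6


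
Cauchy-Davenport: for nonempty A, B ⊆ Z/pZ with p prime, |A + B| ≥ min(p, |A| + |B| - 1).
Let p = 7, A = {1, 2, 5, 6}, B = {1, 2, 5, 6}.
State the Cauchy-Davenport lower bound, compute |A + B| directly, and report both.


Cauchy-Davenport: |A + B| ≥ min(p, |A| + |B| - 1) for A, B nonempty in Z/pZ.
|A| = 4, |B| = 4, p = 7.
CD lower bound = min(7, 4 + 4 - 1) = min(7, 7) = 7.
Compute A + B mod 7 directly:
a = 1: 1+1=2, 1+2=3, 1+5=6, 1+6=0
a = 2: 2+1=3, 2+2=4, 2+5=0, 2+6=1
a = 5: 5+1=6, 5+2=0, 5+5=3, 5+6=4
a = 6: 6+1=0, 6+2=1, 6+5=4, 6+6=5
A + B = {0, 1, 2, 3, 4, 5, 6}, so |A + B| = 7.
Verify: 7 ≥ 7? Yes ✓.

CD lower bound = 7, actual |A + B| = 7.


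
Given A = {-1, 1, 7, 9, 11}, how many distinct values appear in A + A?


A + A = {a + a' : a, a' ∈ A}; |A| = 5.
General bounds: 2|A| - 1 ≤ |A + A| ≤ |A|(|A|+1)/2, i.e. 9 ≤ |A + A| ≤ 15.
Lower bound 2|A|-1 is attained iff A is an arithmetic progression.
Enumerate sums a + a' for a ≤ a' (symmetric, so this suffices):
a = -1: -1+-1=-2, -1+1=0, -1+7=6, -1+9=8, -1+11=10
a = 1: 1+1=2, 1+7=8, 1+9=10, 1+11=12
a = 7: 7+7=14, 7+9=16, 7+11=18
a = 9: 9+9=18, 9+11=20
a = 11: 11+11=22
Distinct sums: {-2, 0, 2, 6, 8, 10, 12, 14, 16, 18, 20, 22}
|A + A| = 12

|A + A| = 12


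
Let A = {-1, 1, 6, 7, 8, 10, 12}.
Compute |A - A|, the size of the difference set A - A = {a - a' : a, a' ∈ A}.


A - A = {a - a' : a, a' ∈ A}; |A| = 7.
Bounds: 2|A|-1 ≤ |A - A| ≤ |A|² - |A| + 1, i.e. 13 ≤ |A - A| ≤ 43.
Note: 0 ∈ A - A always (from a - a). The set is symmetric: if d ∈ A - A then -d ∈ A - A.
Enumerate nonzero differences d = a - a' with a > a' (then include -d):
Positive differences: {1, 2, 3, 4, 5, 6, 7, 8, 9, 11, 13}
Full difference set: {0} ∪ (positive diffs) ∪ (negative diffs).
|A - A| = 1 + 2·11 = 23 (matches direct enumeration: 23).

|A - A| = 23


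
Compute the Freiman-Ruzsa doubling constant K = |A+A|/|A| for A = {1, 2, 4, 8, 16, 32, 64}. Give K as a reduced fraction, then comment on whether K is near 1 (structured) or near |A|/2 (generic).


|A| = 7.
Compute A + A by enumerating all 49 pairs.
A + A = {2, 3, 4, 5, 6, 8, 9, 10, 12, 16, 17, 18, 20, 24, 32, 33, 34, 36, 40, 48, 64, 65, 66, 68, 72, 80, 96, 128}, so |A + A| = 28.
K = |A + A| / |A| = 28/7 = 4/1 ≈ 4.0000.
Reference: AP of size 7 gives K = 13/7 ≈ 1.8571; a fully generic set of size 7 gives K ≈ 4.0000.

|A| = 7, |A + A| = 28, K = 28/7 = 4/1.


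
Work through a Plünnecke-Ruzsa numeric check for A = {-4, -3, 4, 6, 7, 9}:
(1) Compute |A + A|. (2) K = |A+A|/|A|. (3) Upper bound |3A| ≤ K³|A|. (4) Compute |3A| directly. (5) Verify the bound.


|A| = 6.
Step 1: Compute A + A by enumerating all 36 pairs.
A + A = {-8, -7, -6, 0, 1, 2, 3, 4, 5, 6, 8, 10, 11, 12, 13, 14, 15, 16, 18}, so |A + A| = 19.
Step 2: Doubling constant K = |A + A|/|A| = 19/6 = 19/6 ≈ 3.1667.
Step 3: Plünnecke-Ruzsa gives |3A| ≤ K³·|A| = (3.1667)³ · 6 ≈ 190.5278.
Step 4: Compute 3A = A + A + A directly by enumerating all triples (a,b,c) ∈ A³; |3A| = 35.
Step 5: Check 35 ≤ 190.5278? Yes ✓.

K = 19/6, Plünnecke-Ruzsa bound K³|A| ≈ 190.5278, |3A| = 35, inequality holds.


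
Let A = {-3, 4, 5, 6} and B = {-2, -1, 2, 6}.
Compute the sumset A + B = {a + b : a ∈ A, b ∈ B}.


A + B = {a + b : a ∈ A, b ∈ B}.
Enumerate all |A|·|B| = 4·4 = 16 pairs (a, b) and collect distinct sums.
a = -3: -3+-2=-5, -3+-1=-4, -3+2=-1, -3+6=3
a = 4: 4+-2=2, 4+-1=3, 4+2=6, 4+6=10
a = 5: 5+-2=3, 5+-1=4, 5+2=7, 5+6=11
a = 6: 6+-2=4, 6+-1=5, 6+2=8, 6+6=12
Collecting distinct sums: A + B = {-5, -4, -1, 2, 3, 4, 5, 6, 7, 8, 10, 11, 12}
|A + B| = 13

A + B = {-5, -4, -1, 2, 3, 4, 5, 6, 7, 8, 10, 11, 12}


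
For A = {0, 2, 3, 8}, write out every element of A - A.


A - A = {a - a' : a, a' ∈ A}.
Compute a - a' for each ordered pair (a, a'):
a = 0: 0-0=0, 0-2=-2, 0-3=-3, 0-8=-8
a = 2: 2-0=2, 2-2=0, 2-3=-1, 2-8=-6
a = 3: 3-0=3, 3-2=1, 3-3=0, 3-8=-5
a = 8: 8-0=8, 8-2=6, 8-3=5, 8-8=0
Collecting distinct values (and noting 0 appears from a-a):
A - A = {-8, -6, -5, -3, -2, -1, 0, 1, 2, 3, 5, 6, 8}
|A - A| = 13

A - A = {-8, -6, -5, -3, -2, -1, 0, 1, 2, 3, 5, 6, 8}


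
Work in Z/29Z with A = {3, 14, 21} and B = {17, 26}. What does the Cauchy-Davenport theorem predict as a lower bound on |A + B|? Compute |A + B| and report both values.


Cauchy-Davenport: |A + B| ≥ min(p, |A| + |B| - 1) for A, B nonempty in Z/pZ.
|A| = 3, |B| = 2, p = 29.
CD lower bound = min(29, 3 + 2 - 1) = min(29, 4) = 4.
Compute A + B mod 29 directly:
a = 3: 3+17=20, 3+26=0
a = 14: 14+17=2, 14+26=11
a = 21: 21+17=9, 21+26=18
A + B = {0, 2, 9, 11, 18, 20}, so |A + B| = 6.
Verify: 6 ≥ 4? Yes ✓.

CD lower bound = 4, actual |A + B| = 6.


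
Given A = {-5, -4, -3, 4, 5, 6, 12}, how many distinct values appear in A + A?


A + A = {a + a' : a, a' ∈ A}; |A| = 7.
General bounds: 2|A| - 1 ≤ |A + A| ≤ |A|(|A|+1)/2, i.e. 13 ≤ |A + A| ≤ 28.
Lower bound 2|A|-1 is attained iff A is an arithmetic progression.
Enumerate sums a + a' for a ≤ a' (symmetric, so this suffices):
a = -5: -5+-5=-10, -5+-4=-9, -5+-3=-8, -5+4=-1, -5+5=0, -5+6=1, -5+12=7
a = -4: -4+-4=-8, -4+-3=-7, -4+4=0, -4+5=1, -4+6=2, -4+12=8
a = -3: -3+-3=-6, -3+4=1, -3+5=2, -3+6=3, -3+12=9
a = 4: 4+4=8, 4+5=9, 4+6=10, 4+12=16
a = 5: 5+5=10, 5+6=11, 5+12=17
a = 6: 6+6=12, 6+12=18
a = 12: 12+12=24
Distinct sums: {-10, -9, -8, -7, -6, -1, 0, 1, 2, 3, 7, 8, 9, 10, 11, 12, 16, 17, 18, 24}
|A + A| = 20

|A + A| = 20


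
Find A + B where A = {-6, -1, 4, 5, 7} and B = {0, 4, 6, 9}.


A + B = {a + b : a ∈ A, b ∈ B}.
Enumerate all |A|·|B| = 5·4 = 20 pairs (a, b) and collect distinct sums.
a = -6: -6+0=-6, -6+4=-2, -6+6=0, -6+9=3
a = -1: -1+0=-1, -1+4=3, -1+6=5, -1+9=8
a = 4: 4+0=4, 4+4=8, 4+6=10, 4+9=13
a = 5: 5+0=5, 5+4=9, 5+6=11, 5+9=14
a = 7: 7+0=7, 7+4=11, 7+6=13, 7+9=16
Collecting distinct sums: A + B = {-6, -2, -1, 0, 3, 4, 5, 7, 8, 9, 10, 11, 13, 14, 16}
|A + B| = 15

A + B = {-6, -2, -1, 0, 3, 4, 5, 7, 8, 9, 10, 11, 13, 14, 16}


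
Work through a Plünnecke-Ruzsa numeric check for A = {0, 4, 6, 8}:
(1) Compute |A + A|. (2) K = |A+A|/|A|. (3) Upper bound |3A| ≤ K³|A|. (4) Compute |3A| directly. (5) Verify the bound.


|A| = 4.
Step 1: Compute A + A by enumerating all 16 pairs.
A + A = {0, 4, 6, 8, 10, 12, 14, 16}, so |A + A| = 8.
Step 2: Doubling constant K = |A + A|/|A| = 8/4 = 8/4 ≈ 2.0000.
Step 3: Plünnecke-Ruzsa gives |3A| ≤ K³·|A| = (2.0000)³ · 4 ≈ 32.0000.
Step 4: Compute 3A = A + A + A directly by enumerating all triples (a,b,c) ∈ A³; |3A| = 12.
Step 5: Check 12 ≤ 32.0000? Yes ✓.

K = 8/4, Plünnecke-Ruzsa bound K³|A| ≈ 32.0000, |3A| = 12, inequality holds.


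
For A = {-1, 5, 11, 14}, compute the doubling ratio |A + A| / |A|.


|A| = 4.
Compute A + A by enumerating all 16 pairs.
A + A = {-2, 4, 10, 13, 16, 19, 22, 25, 28}, so |A + A| = 9.
K = |A + A| / |A| = 9/4 (already in lowest terms) ≈ 2.2500.
Reference: AP of size 4 gives K = 7/4 ≈ 1.7500; a fully generic set of size 4 gives K ≈ 2.5000.

|A| = 4, |A + A| = 9, K = 9/4.


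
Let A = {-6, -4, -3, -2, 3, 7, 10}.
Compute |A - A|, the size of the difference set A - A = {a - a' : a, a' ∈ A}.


A - A = {a - a' : a, a' ∈ A}; |A| = 7.
Bounds: 2|A|-1 ≤ |A - A| ≤ |A|² - |A| + 1, i.e. 13 ≤ |A - A| ≤ 43.
Note: 0 ∈ A - A always (from a - a). The set is symmetric: if d ∈ A - A then -d ∈ A - A.
Enumerate nonzero differences d = a - a' with a > a' (then include -d):
Positive differences: {1, 2, 3, 4, 5, 6, 7, 9, 10, 11, 12, 13, 14, 16}
Full difference set: {0} ∪ (positive diffs) ∪ (negative diffs).
|A - A| = 1 + 2·14 = 29 (matches direct enumeration: 29).

|A - A| = 29


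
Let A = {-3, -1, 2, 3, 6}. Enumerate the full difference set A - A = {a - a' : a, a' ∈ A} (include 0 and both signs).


A - A = {a - a' : a, a' ∈ A}.
Compute a - a' for each ordered pair (a, a'):
a = -3: -3--3=0, -3--1=-2, -3-2=-5, -3-3=-6, -3-6=-9
a = -1: -1--3=2, -1--1=0, -1-2=-3, -1-3=-4, -1-6=-7
a = 2: 2--3=5, 2--1=3, 2-2=0, 2-3=-1, 2-6=-4
a = 3: 3--3=6, 3--1=4, 3-2=1, 3-3=0, 3-6=-3
a = 6: 6--3=9, 6--1=7, 6-2=4, 6-3=3, 6-6=0
Collecting distinct values (and noting 0 appears from a-a):
A - A = {-9, -7, -6, -5, -4, -3, -2, -1, 0, 1, 2, 3, 4, 5, 6, 7, 9}
|A - A| = 17

A - A = {-9, -7, -6, -5, -4, -3, -2, -1, 0, 1, 2, 3, 4, 5, 6, 7, 9}


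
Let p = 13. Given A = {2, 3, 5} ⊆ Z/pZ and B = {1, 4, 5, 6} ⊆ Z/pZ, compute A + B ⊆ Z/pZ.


Work in Z/13Z: reduce every sum a + b modulo 13.
Enumerate all 12 pairs:
a = 2: 2+1=3, 2+4=6, 2+5=7, 2+6=8
a = 3: 3+1=4, 3+4=7, 3+5=8, 3+6=9
a = 5: 5+1=6, 5+4=9, 5+5=10, 5+6=11
Distinct residues collected: {3, 4, 6, 7, 8, 9, 10, 11}
|A + B| = 8 (out of 13 total residues).

A + B = {3, 4, 6, 7, 8, 9, 10, 11}


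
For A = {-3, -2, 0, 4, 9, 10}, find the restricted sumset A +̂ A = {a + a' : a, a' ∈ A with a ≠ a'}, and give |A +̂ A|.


Restricted sumset: A +̂ A = {a + a' : a ∈ A, a' ∈ A, a ≠ a'}.
Equivalently, take A + A and drop any sum 2a that is achievable ONLY as a + a for a ∈ A (i.e. sums representable only with equal summands).
Enumerate pairs (a, a') with a < a' (symmetric, so each unordered pair gives one sum; this covers all a ≠ a'):
  -3 + -2 = -5
  -3 + 0 = -3
  -3 + 4 = 1
  -3 + 9 = 6
  -3 + 10 = 7
  -2 + 0 = -2
  -2 + 4 = 2
  -2 + 9 = 7
  -2 + 10 = 8
  0 + 4 = 4
  0 + 9 = 9
  0 + 10 = 10
  4 + 9 = 13
  4 + 10 = 14
  9 + 10 = 19
Collected distinct sums: {-5, -3, -2, 1, 2, 4, 6, 7, 8, 9, 10, 13, 14, 19}
|A +̂ A| = 14
(Reference bound: |A +̂ A| ≥ 2|A| - 3 for |A| ≥ 2, with |A| = 6 giving ≥ 9.)

|A +̂ A| = 14


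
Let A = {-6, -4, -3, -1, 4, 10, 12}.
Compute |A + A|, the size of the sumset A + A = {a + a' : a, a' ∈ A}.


A + A = {a + a' : a, a' ∈ A}; |A| = 7.
General bounds: 2|A| - 1 ≤ |A + A| ≤ |A|(|A|+1)/2, i.e. 13 ≤ |A + A| ≤ 28.
Lower bound 2|A|-1 is attained iff A is an arithmetic progression.
Enumerate sums a + a' for a ≤ a' (symmetric, so this suffices):
a = -6: -6+-6=-12, -6+-4=-10, -6+-3=-9, -6+-1=-7, -6+4=-2, -6+10=4, -6+12=6
a = -4: -4+-4=-8, -4+-3=-7, -4+-1=-5, -4+4=0, -4+10=6, -4+12=8
a = -3: -3+-3=-6, -3+-1=-4, -3+4=1, -3+10=7, -3+12=9
a = -1: -1+-1=-2, -1+4=3, -1+10=9, -1+12=11
a = 4: 4+4=8, 4+10=14, 4+12=16
a = 10: 10+10=20, 10+12=22
a = 12: 12+12=24
Distinct sums: {-12, -10, -9, -8, -7, -6, -5, -4, -2, 0, 1, 3, 4, 6, 7, 8, 9, 11, 14, 16, 20, 22, 24}
|A + A| = 23

|A + A| = 23
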